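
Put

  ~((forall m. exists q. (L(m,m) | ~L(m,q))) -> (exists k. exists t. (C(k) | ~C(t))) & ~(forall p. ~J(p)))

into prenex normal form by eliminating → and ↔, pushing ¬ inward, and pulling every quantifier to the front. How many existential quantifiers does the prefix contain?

1

Eliminate → and ↔ using ¬ and ∨.
  ~(~(forall m. exists q. (L(m,m) | ~L(m,q))) | (exists k. exists t. (C(k) | ~C(t))) & ~(forall p. ~J(p)))
Drive negations inward (¬∀x A ≡ ∃x ¬A, ¬∃x A ≡ ∀x ¬A, De Morgan for ∧/∨):
  (forall m. exists q. (L(m,m) | ~L(m,q))) & ((forall k. forall t. (~C(k) & C(t))) | (forall p. ~J(p)))
Pull the quantifiers to the front (each side's bound variable is not free in the other side):
  forall m. exists q. forall k. forall t. forall p. ((L(m,m) | ~L(m,q)) & (~C(k) & C(t) | ~J(p)))
The prefix is forall m exists q forall k forall t forall p: 4 universal, 1 existential.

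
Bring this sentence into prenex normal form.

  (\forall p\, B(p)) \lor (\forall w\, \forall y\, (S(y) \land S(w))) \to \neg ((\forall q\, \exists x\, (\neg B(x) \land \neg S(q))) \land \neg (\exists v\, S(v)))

\exists p\, \exists w\, \exists y\, \exists q\, \forall x\, \exists v\, (\neg B(p) \land (\neg S(y) \lor \neg S(w)) \lor B(x) \lor S(q) \lor S(v))

First replace A → B with ¬A ∨ B.
  \neg ((\forall p\, B(p)) \lor (\forall w\, \forall y\, (S(y) \land S(w)))) \lor \neg ((\forall q\, \exists x\, (\neg B(x) \land \neg S(q))) \land \neg (\exists v\, S(v)))
Move each ¬ inward, flipping quantifiers it crosses:
  (\exists p\, \neg B(p)) \land (\exists w\, \exists y\, (\neg S(y) \lor \neg S(w))) \lor (\exists q\, \forall x\, (B(x) \lor S(q))) \lor (\exists v\, S(v))
Extract every quantifier outward, since the variables are now distinct and don't occur free across branches:
  \exists p\, \exists w\, \exists y\, \exists q\, \forall x\, \exists v\, (\neg B(p) \land (\neg S(y) \lor \neg S(w)) \lor B(x) \lor S(q) \lor S(v))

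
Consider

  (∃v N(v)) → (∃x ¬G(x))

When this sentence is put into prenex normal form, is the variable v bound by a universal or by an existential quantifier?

universal

Eliminate → and ↔ using ¬ and ∨.
  ¬(∃v N(v)) ∨ (∃x ¬G(x))
Push ¬ through the quantifiers and connectives to reach negation normal form:
  (∀v ¬N(v)) ∨ (∃x ¬G(x))
All bound variables are already distinct, so no renaming is needed.
Pull the quantifiers to the front (each side's bound variable is not free in the other side):
  ∀v ∃x (¬N(v) ∨ ¬G(x))
The quantifier ∃v sits under an odd number of negations (counting the antecedent side of each →), so it flips to ∀v.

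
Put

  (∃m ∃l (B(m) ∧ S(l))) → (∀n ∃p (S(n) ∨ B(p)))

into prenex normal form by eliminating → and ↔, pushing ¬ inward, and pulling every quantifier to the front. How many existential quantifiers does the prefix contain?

First replace A → B with ¬A ∨ B.
  ¬(∃m ∃l (B(m) ∧ S(l))) ∨ (∀n ∃p (S(n) ∨ B(p)))
Push ¬ through the quantifiers and connectives to reach negation normal form:
  (∀m ∀l (¬B(m) ∨ ¬S(l))) ∨ (∀n ∃p (S(n) ∨ B(p)))
All bound variables are already distinct, so no renaming is needed.
Finally move all quantifiers to the prefix:
  ∀m ∀l ∀n ∃p (¬B(m) ∨ ¬S(l) ∨ S(n) ∨ B(p))
The prefix is ∀m ∀l ∀n ∃p: 3 universal, 1 existential.

1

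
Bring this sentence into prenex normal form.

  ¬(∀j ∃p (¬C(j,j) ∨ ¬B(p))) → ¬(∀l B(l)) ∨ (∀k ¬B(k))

Eliminate → and ↔ using ¬ and ∨.
  ¬¬(∀j ∃p (¬C(j,j) ∨ ¬B(p))) ∨ ¬(∀l B(l)) ∨ (∀k ¬B(k))
Drive negations inward (¬∀x A ≡ ∃x ¬A, ¬∃x A ≡ ∀x ¬A, De Morgan for ∧/∨):
  (∀j ∃p (¬C(j,j) ∨ ¬B(p))) ∨ (∃l ¬B(l)) ∨ (∀k ¬B(k))
Finally move all quantifiers to the prefix:
  ∀j ∃p ∃l ∀k (¬C(j,j) ∨ ¬B(p) ∨ ¬B(l) ∨ ¬B(k))

∀j ∃p ∃l ∀k (¬C(j,j) ∨ ¬B(p) ∨ ¬B(l) ∨ ¬B(k))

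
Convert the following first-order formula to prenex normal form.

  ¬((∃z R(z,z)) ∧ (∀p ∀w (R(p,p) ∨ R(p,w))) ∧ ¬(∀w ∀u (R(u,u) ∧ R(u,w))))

∀z ∃p ∃w ∀s ∀u (¬R(z,z) ∨ ¬R(p,p) ∧ ¬R(p,w) ∨ R(u,u) ∧ R(u,s))

Drive negations inward (¬∀x A ≡ ∃x ¬A, ¬∃x A ≡ ∀x ¬A, De Morgan for ∧/∨):
  (∀z ¬R(z,z)) ∨ (∃p ∃w (¬R(p,p) ∧ ¬R(p,w))) ∨ (∀w ∀u (R(u,u) ∧ R(u,w)))
Give each quantifier a distinct variable: w↦s.
  (∀z ¬R(z,z)) ∨ (∃p ∃w (¬R(p,p) ∧ ¬R(p,w))) ∨ (∀s ∀u (R(u,u) ∧ R(u,s)))
Pull the quantifiers to the front (each side's bound variable is not free in the other side):
  ∀z ∃p ∃w ∀s ∀u (¬R(z,z) ∨ ¬R(p,p) ∧ ¬R(p,w) ∨ R(u,u) ∧ R(u,s))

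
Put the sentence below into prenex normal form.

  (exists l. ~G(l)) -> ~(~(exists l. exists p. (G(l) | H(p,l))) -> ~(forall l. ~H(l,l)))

Rewrite implications/biconditionals: A → B as ¬A ∨ B.
  ~(exists l. ~G(l)) | ~(~~(exists l. exists p. (G(l) | H(p,l))) | ~(forall l. ~H(l,l)))
Move each ¬ inward, flipping quantifiers it crosses:
  (forall l. G(l)) | (forall l. forall p. (~G(l) & ~H(p,l))) & (forall l. ~H(l,l))
Give each quantifier a distinct variable: l↦y, l↦z1.
  (forall l. G(l)) | (forall y. forall p. (~G(y) & ~H(p,y))) & (forall z1. ~H(z1,z1))
Finally move all quantifiers to the prefix:
  forall l. forall y. forall p. forall z1. (G(l) | ~G(y) & ~H(p,y) & ~H(z1,z1))

forall l. forall y. forall p. forall z1. (G(l) | ~G(y) & ~H(p,y) & ~H(z1,z1))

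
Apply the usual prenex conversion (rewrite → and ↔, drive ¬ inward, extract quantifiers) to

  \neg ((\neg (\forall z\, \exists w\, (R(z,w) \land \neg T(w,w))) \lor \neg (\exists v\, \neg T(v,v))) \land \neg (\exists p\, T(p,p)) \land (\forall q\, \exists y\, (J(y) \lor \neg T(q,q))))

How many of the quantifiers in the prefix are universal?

2

Push ¬ through the quantifiers and connectives to reach negation normal form:
  (\forall z\, \exists w\, (R(z,w) \land \neg T(w,w))) \land (\exists v\, \neg T(v,v)) \lor (\exists p\, T(p,p)) \lor (\exists q\, \forall y\, (\neg J(y) \land T(q,q)))
Finally move all quantifiers to the prefix:
  \forall z\, \exists w\, \exists v\, \exists p\, \exists q\, \forall y\, (R(z,w) \land \neg T(w,w) \land \neg T(v,v) \lor T(p,p) \lor \neg J(y) \land T(q,q))
The prefix is \forall z \exists w \exists v \exists p \exists q \forall y: 2 universal, 4 existential.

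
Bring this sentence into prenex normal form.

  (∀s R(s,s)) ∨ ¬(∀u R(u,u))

∀s ∃u (R(s,s) ∨ ¬R(u,u))

Push ¬ through the quantifiers and connectives to reach negation normal form:
  (∀s R(s,s)) ∨ (∃u ¬R(u,u))
Pull the quantifiers to the front (each side's bound variable is not free in the other side):
  ∀s ∃u (R(s,s) ∨ ¬R(u,u))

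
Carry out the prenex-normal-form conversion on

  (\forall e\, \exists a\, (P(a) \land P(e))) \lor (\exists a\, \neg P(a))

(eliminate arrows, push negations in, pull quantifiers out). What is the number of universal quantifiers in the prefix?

Standardize variables apart so no two quantifiers bind the same name: a↦x.
  (\forall e\, \exists a\, (P(a) \land P(e))) \lor (\exists x\, \neg P(x))
Pull the quantifiers to the front (each side's bound variable is not free in the other side):
  \forall e\, \exists a\, \exists x\, (P(a) \land P(e) \lor \neg P(x))
The prefix is \forall e \exists a \exists x: 1 universal, 2 existential.

1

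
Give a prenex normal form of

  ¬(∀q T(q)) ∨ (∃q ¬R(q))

Drive negations inward (¬∀x A ≡ ∃x ¬A, ¬∃x A ≡ ∀x ¬A, De Morgan for ∧/∨):
  (∃q ¬T(q)) ∨ (∃q ¬R(q))
Give each quantifier a distinct variable: q↦a.
  (∃q ¬T(q)) ∨ (∃a ¬R(a))
Finally move all quantifiers to the prefix:
  ∃q ∃a (¬T(q) ∨ ¬R(a))

∃q ∃a (¬T(q) ∨ ¬R(a))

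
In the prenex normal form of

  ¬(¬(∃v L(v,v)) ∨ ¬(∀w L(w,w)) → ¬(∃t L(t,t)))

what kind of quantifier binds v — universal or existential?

First replace A → B with ¬A ∨ B.
  ¬(¬(¬(∃v L(v,v)) ∨ ¬(∀w L(w,w))) ∨ ¬(∃t L(t,t)))
Drive negations inward (¬∀x A ≡ ∃x ¬A, ¬∃x A ≡ ∀x ¬A, De Morgan for ∧/∨):
  ((∀v ¬L(v,v)) ∨ (∃w ¬L(w,w))) ∧ (∃t L(t,t))
Extract every quantifier outward, since the variables are now distinct and don't occur free across branches:
  ∀v ∃w ∃t ((¬L(v,v) ∨ ¬L(w,w)) ∧ L(t,t))
The quantifier ∃v sits under an odd number of negations (counting the antecedent side of each →), so it flips to ∀v.

universal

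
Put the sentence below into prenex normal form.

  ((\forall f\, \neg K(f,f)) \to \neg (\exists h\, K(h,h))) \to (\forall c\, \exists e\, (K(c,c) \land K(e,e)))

Eliminate → and ↔ using ¬ and ∨.
  \neg (\neg (\forall f\, \neg K(f,f)) \lor \neg (\exists h\, K(h,h))) \lor (\forall c\, \exists e\, (K(c,c) \land K(e,e)))
Move each ¬ inward, flipping quantifiers it crosses:
  (\forall f\, \neg K(f,f)) \land (\exists h\, K(h,h)) \lor (\forall c\, \exists e\, (K(c,c) \land K(e,e)))
All bound variables are already distinct, so no renaming is needed.
Pull the quantifiers to the front (each side's bound variable is not free in the other side):
  \forall f\, \exists h\, \forall c\, \exists e\, (\neg K(f,f) \land K(h,h) \lor K(c,c) \land K(e,e))

\forall f\, \exists h\, \forall c\, \exists e\, (\neg K(f,f) \land K(h,h) \lor K(c,c) \land K(e,e))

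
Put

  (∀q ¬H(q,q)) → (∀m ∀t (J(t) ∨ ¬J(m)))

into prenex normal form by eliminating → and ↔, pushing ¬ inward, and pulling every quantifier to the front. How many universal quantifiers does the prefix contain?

First replace A → B with ¬A ∨ B.
  ¬(∀q ¬H(q,q)) ∨ (∀m ∀t (J(t) ∨ ¬J(m)))
Drive negations inward (¬∀x A ≡ ∃x ¬A, ¬∃x A ≡ ∀x ¬A, De Morgan for ∧/∨):
  (∃q H(q,q)) ∨ (∀m ∀t (J(t) ∨ ¬J(m)))
All bound variables are already distinct, so no renaming is needed.
Pull the quantifiers to the front (each side's bound variable is not free in the other side):
  ∃q ∀m ∀t (H(q,q) ∨ J(t) ∨ ¬J(m))
The prefix is ∃q ∀m ∀t: 2 universal, 1 existential.

2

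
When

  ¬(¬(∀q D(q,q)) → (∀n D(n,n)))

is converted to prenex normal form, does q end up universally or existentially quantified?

existential

First replace A → B with ¬A ∨ B.
  ¬(¬¬(∀q D(q,q)) ∨ (∀n D(n,n)))
Push ¬ through the quantifiers and connectives to reach negation normal form:
  (∃q ¬D(q,q)) ∧ (∃n ¬D(n,n))
All bound variables are already distinct, so no renaming is needed.
Finally move all quantifiers to the prefix:
  ∃q ∃n (¬D(q,q) ∧ ¬D(n,n))
The quantifier ∀q sits under an odd number of negations (counting the antecedent side of each →), so it flips to ∃q.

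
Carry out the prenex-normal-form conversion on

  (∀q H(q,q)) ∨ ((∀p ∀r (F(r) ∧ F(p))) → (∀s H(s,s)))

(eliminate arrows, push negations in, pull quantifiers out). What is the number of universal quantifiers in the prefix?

First replace A → B with ¬A ∨ B.
  (∀q H(q,q)) ∨ ¬(∀p ∀r (F(r) ∧ F(p))) ∨ (∀s H(s,s))
Push ¬ through the quantifiers and connectives to reach negation normal form:
  (∀q H(q,q)) ∨ (∃p ∃r (¬F(r) ∨ ¬F(p))) ∨ (∀s H(s,s))
All bound variables are already distinct, so no renaming is needed.
Extract every quantifier outward, since the variables are now distinct and don't occur free across branches:
  ∀q ∃p ∃r ∀s (H(q,q) ∨ ¬F(r) ∨ ¬F(p) ∨ H(s,s))
The prefix is ∀q ∃p ∃r ∀s: 2 universal, 2 existential.

2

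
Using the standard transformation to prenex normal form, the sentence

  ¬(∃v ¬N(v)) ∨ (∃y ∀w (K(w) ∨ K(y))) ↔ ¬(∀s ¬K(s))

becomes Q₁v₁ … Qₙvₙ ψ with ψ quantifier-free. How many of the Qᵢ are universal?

First replace A → B with ¬A ∨ B; A ↔ B as (¬A ∨ B) ∧ (¬B ∨ A).
  (¬(¬(∃v ¬N(v)) ∨ (∃y ∀w (K(w) ∨ K(y)))) ∨ ¬(∀s ¬K(s))) ∧ (¬¬(∀s ¬K(s)) ∨ ¬(∃v ¬N(v)) ∨ (∃y ∀w (K(w) ∨ K(y))))
Move each ¬ inward, flipping quantifiers it crosses:
  ((∃v ¬N(v)) ∧ (∀y ∃w (¬K(w) ∧ ¬K(y))) ∨ (∃s K(s))) ∧ ((∀s ¬K(s)) ∨ (∀v N(v)) ∨ (∃y ∀w (K(w) ∨ K(y))))
Rename bound variables to avoid capture: s↦a, v↦z1, y↦c, w↦w1.
  ((∃v ¬N(v)) ∧ (∀y ∃w (¬K(w) ∧ ¬K(y))) ∨ (∃s K(s))) ∧ ((∀a ¬K(a)) ∨ (∀z1 N(z1)) ∨ (∃c ∀w1 (K(w1) ∨ K(c))))
Finally move all quantifiers to the prefix:
  ∃v ∀y ∃w ∃s ∀a ∀z1 ∃c ∀w1 ((¬N(v) ∧ ¬K(w) ∧ ¬K(y) ∨ K(s)) ∧ (¬K(a) ∨ N(z1) ∨ K(w1) ∨ K(c)))
The prefix is ∃v ∀y ∃w ∃s ∀a ∀z1 ∃c ∀w1: 4 universal, 4 existential.

4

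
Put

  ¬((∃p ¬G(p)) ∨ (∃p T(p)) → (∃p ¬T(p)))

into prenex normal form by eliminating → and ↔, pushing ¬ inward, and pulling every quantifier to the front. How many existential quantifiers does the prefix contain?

First replace A → B with ¬A ∨ B.
  ¬(¬((∃p ¬G(p)) ∨ (∃p T(p))) ∨ (∃p ¬T(p)))
Move each ¬ inward, flipping quantifiers it crosses:
  ((∃p ¬G(p)) ∨ (∃p T(p))) ∧ (∀p T(p))
Give each quantifier a distinct variable: p↦u, p↦v.
  ((∃p ¬G(p)) ∨ (∃u T(u))) ∧ (∀v T(v))
Extract every quantifier outward, since the variables are now distinct and don't occur free across branches:
  ∃p ∃u ∀v ((¬G(p) ∨ T(u)) ∧ T(v))
The prefix is ∃p ∃u ∀v: 1 universal, 2 existential.

2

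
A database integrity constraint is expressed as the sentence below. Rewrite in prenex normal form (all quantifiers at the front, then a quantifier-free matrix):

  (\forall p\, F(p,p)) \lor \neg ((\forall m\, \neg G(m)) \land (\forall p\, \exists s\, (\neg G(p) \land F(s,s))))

\forall p\, \exists m\, \exists z\, \forall s\, (F(p,p) \lor G(m) \lor G(z) \lor \neg F(s,s))

Move each ¬ inward, flipping quantifiers it crosses:
  (\forall p\, F(p,p)) \lor (\exists m\, G(m)) \lor (\exists p\, \forall s\, (G(p) \lor \neg F(s,s)))
Give each quantifier a distinct variable: p↦z.
  (\forall p\, F(p,p)) \lor (\exists m\, G(m)) \lor (\exists z\, \forall s\, (G(z) \lor \neg F(s,s)))
Extract every quantifier outward, since the variables are now distinct and don't occur free across branches:
  \forall p\, \exists m\, \exists z\, \forall s\, (F(p,p) \lor G(m) \lor G(z) \lor \neg F(s,s))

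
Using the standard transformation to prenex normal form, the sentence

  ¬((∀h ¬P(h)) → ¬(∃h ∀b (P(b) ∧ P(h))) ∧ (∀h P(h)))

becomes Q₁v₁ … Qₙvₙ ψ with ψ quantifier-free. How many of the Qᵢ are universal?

First replace A → B with ¬A ∨ B.
  ¬(¬(∀h ¬P(h)) ∨ ¬(∃h ∀b (P(b) ∧ P(h))) ∧ (∀h P(h)))
Drive negations inward (¬∀x A ≡ ∃x ¬A, ¬∃x A ≡ ∀x ¬A, De Morgan for ∧/∨):
  (∀h ¬P(h)) ∧ ((∃h ∀b (P(b) ∧ P(h))) ∨ (∃h ¬P(h)))
Standardize variables apart so no two quantifiers bind the same name: h↦a, h↦q.
  (∀h ¬P(h)) ∧ ((∃a ∀b (P(b) ∧ P(a))) ∨ (∃q ¬P(q)))
Extract every quantifier outward, since the variables are now distinct and don't occur free across branches:
  ∀h ∃a ∀b ∃q (¬P(h) ∧ (P(b) ∧ P(a) ∨ ¬P(q)))
The prefix is ∀h ∃a ∀b ∃q: 2 universal, 2 existential.

2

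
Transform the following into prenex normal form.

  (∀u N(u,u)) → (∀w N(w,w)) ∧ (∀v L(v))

∃u ∀w ∀v (¬N(u,u) ∨ N(w,w) ∧ L(v))

Eliminate → and ↔ using ¬ and ∨.
  ¬(∀u N(u,u)) ∨ (∀w N(w,w)) ∧ (∀v L(v))
Push ¬ through the quantifiers and connectives to reach negation normal form:
  (∃u ¬N(u,u)) ∨ (∀w N(w,w)) ∧ (∀v L(v))
All bound variables are already distinct, so no renaming is needed.
Pull the quantifiers to the front (each side's bound variable is not free in the other side):
  ∃u ∀w ∀v (¬N(u,u) ∨ N(w,w) ∧ L(v))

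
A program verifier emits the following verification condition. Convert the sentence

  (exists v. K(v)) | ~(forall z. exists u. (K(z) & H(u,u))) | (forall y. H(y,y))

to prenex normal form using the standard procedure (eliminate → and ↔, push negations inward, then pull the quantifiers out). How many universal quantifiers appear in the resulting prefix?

Push ¬ through the quantifiers and connectives to reach negation normal form:
  (exists v. K(v)) | (exists z. forall u. (~K(z) | ~H(u,u))) | (forall y. H(y,y))
All bound variables are already distinct, so no renaming is needed.
Finally move all quantifiers to the prefix:
  exists v. exists z. forall u. forall y. (K(v) | ~K(z) | ~H(u,u) | H(y,y))
The prefix is exists v exists z forall u forall y: 2 universal, 2 existential.

2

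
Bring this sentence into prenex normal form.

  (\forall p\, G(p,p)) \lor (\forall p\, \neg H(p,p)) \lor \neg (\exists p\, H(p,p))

\forall p\, \forall u\, \forall c\, (G(p,p) \lor \neg H(u,u) \lor \neg H(c,c))

Drive negations inward (¬∀x A ≡ ∃x ¬A, ¬∃x A ≡ ∀x ¬A, De Morgan for ∧/∨):
  (\forall p\, G(p,p)) \lor (\forall p\, \neg H(p,p)) \lor (\forall p\, \neg H(p,p))
Give each quantifier a distinct variable: p↦u, p↦c.
  (\forall p\, G(p,p)) \lor (\forall u\, \neg H(u,u)) \lor (\forall c\, \neg H(c,c))
Finally move all quantifiers to the prefix:
  \forall p\, \forall u\, \forall c\, (G(p,p) \lor \neg H(u,u) \lor \neg H(c,c))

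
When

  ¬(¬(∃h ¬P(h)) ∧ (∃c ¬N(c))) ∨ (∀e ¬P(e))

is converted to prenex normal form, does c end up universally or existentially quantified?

universal

Push ¬ through the quantifiers and connectives to reach negation normal form:
  (∃h ¬P(h)) ∨ (∀c N(c)) ∨ (∀e ¬P(e))
All bound variables are already distinct, so no renaming is needed.
Pull the quantifiers to the front (each side's bound variable is not free in the other side):
  ∃h ∀c ∀e (¬P(h) ∨ N(c) ∨ ¬P(e))
The quantifier ∃c sits under an odd number of negations, so it flips to ∀c.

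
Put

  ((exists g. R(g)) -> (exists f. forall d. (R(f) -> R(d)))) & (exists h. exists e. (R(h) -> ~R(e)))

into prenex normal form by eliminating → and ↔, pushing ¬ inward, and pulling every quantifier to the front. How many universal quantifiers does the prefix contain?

2

First replace A → B with ¬A ∨ B.
  (~(exists g. R(g)) | (exists f. forall d. (~R(f) | R(d)))) & (exists h. exists e. (~R(h) | ~R(e)))
Push ¬ through the quantifiers and connectives to reach negation normal form:
  ((forall g. ~R(g)) | (exists f. forall d. (~R(f) | R(d)))) & (exists h. exists e. (~R(h) | ~R(e)))
All bound variables are already distinct, so no renaming is needed.
Extract every quantifier outward, since the variables are now distinct and don't occur free across branches:
  forall g. exists f. forall d. exists h. exists e. ((~R(g) | ~R(f) | R(d)) & (~R(h) | ~R(e)))
The prefix is forall g exists f forall d exists h exists e: 2 universal, 3 existential.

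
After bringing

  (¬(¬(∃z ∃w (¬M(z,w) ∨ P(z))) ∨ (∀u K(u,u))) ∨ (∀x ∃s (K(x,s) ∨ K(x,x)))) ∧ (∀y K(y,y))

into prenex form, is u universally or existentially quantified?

Drive negations inward (¬∀x A ≡ ∃x ¬A, ¬∃x A ≡ ∀x ¬A, De Morgan for ∧/∨):
  ((∃z ∃w (¬M(z,w) ∨ P(z))) ∧ (∃u ¬K(u,u)) ∨ (∀x ∃s (K(x,s) ∨ K(x,x)))) ∧ (∀y K(y,y))
All bound variables are already distinct, so no renaming is needed.
Finally move all quantifiers to the prefix:
  ∃z ∃w ∃u ∀x ∃s ∀y (((¬M(z,w) ∨ P(z)) ∧ ¬K(u,u) ∨ K(x,s) ∨ K(x,x)) ∧ K(y,y))
The quantifier ∀u sits under an odd number of negations, so it flips to ∃u.

existential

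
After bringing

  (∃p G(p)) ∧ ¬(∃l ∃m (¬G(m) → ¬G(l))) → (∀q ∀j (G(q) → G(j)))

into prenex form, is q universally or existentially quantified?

Eliminate → and ↔ using ¬ and ∨.
  ¬((∃p G(p)) ∧ ¬(∃l ∃m (¬¬G(m) ∨ ¬G(l)))) ∨ (∀q ∀j (¬G(q) ∨ G(j)))
Move each ¬ inward, flipping quantifiers it crosses:
  (∀p ¬G(p)) ∨ (∃l ∃m (G(m) ∨ ¬G(l))) ∨ (∀q ∀j (¬G(q) ∨ G(j)))
All bound variables are already distinct, so no renaming is needed.
Pull the quantifiers to the front (each side's bound variable is not free in the other side):
  ∀p ∃l ∃m ∀q ∀j (¬G(p) ∨ G(m) ∨ ¬G(l) ∨ ¬G(q) ∨ G(j))
The quantifier ∀q sits under an even number of negations (counting the antecedent side of each →), so it remains universal.

universal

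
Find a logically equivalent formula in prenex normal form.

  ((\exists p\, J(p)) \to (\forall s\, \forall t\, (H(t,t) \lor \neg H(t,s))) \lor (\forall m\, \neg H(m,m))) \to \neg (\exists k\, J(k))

Eliminate → and ↔ using ¬ and ∨.
  \neg (\neg (\exists p\, J(p)) \lor (\forall s\, \forall t\, (H(t,t) \lor \neg H(t,s))) \lor (\forall m\, \neg H(m,m))) \lor \neg (\exists k\, J(k))
Drive negations inward (¬∀x A ≡ ∃x ¬A, ¬∃x A ≡ ∀x ¬A, De Morgan for ∧/∨):
  (\exists p\, J(p)) \land (\exists s\, \exists t\, (\neg H(t,t) \land H(t,s))) \land (\exists m\, H(m,m)) \lor (\forall k\, \neg J(k))
All bound variables are already distinct, so no renaming is needed.
Finally move all quantifiers to the prefix:
  \exists p\, \exists s\, \exists t\, \exists m\, \forall k\, (J(p) \land \neg H(t,t) \land H(t,s) \land H(m,m) \lor \neg J(k))

\exists p\, \exists s\, \exists t\, \exists m\, \forall k\, (J(p) \land \neg H(t,t) \land H(t,s) \land H(m,m) \lor \neg J(k))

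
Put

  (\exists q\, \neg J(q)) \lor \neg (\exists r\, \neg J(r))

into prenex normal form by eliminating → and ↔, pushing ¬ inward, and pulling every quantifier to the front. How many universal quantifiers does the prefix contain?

1

Push ¬ through the quantifiers and connectives to reach negation normal form:
  (\exists q\, \neg J(q)) \lor (\forall r\, J(r))
All bound variables are already distinct, so no renaming is needed.
Pull the quantifiers to the front (each side's bound variable is not free in the other side):
  \exists q\, \forall r\, (\neg J(q) \lor J(r))
The prefix is \exists q \forall r: 1 universal, 1 existential.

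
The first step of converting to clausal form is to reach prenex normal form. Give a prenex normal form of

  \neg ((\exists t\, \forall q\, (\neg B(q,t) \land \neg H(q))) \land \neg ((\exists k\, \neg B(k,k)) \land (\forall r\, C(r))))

\forall t\, \exists q\, \exists k\, \forall r\, (B(q,t) \lor H(q) \lor \neg B(k,k) \land C(r))

Push ¬ through the quantifiers and connectives to reach negation normal form:
  (\forall t\, \exists q\, (B(q,t) \lor H(q))) \lor (\exists k\, \neg B(k,k)) \land (\forall r\, C(r))
All bound variables are already distinct, so no renaming is needed.
Finally move all quantifiers to the prefix:
  \forall t\, \exists q\, \exists k\, \forall r\, (B(q,t) \lor H(q) \lor \neg B(k,k) \land C(r))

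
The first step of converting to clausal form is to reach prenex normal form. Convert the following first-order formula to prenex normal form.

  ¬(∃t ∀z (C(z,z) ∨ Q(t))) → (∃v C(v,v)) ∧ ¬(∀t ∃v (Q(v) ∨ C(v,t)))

∃t ∀z ∃v ∃x1 ∀s (C(z,z) ∨ Q(t) ∨ C(v,v) ∧ ¬Q(s) ∧ ¬C(s,x1))

First replace A → B with ¬A ∨ B.
  ¬¬(∃t ∀z (C(z,z) ∨ Q(t))) ∨ (∃v C(v,v)) ∧ ¬(∀t ∃v (Q(v) ∨ C(v,t)))
Push ¬ through the quantifiers and connectives to reach negation normal form:
  (∃t ∀z (C(z,z) ∨ Q(t))) ∨ (∃v C(v,v)) ∧ (∃t ∀v (¬Q(v) ∧ ¬C(v,t)))
Give each quantifier a distinct variable: t↦x1, v↦s.
  (∃t ∀z (C(z,z) ∨ Q(t))) ∨ (∃v C(v,v)) ∧ (∃x1 ∀s (¬Q(s) ∧ ¬C(s,x1)))
Finally move all quantifiers to the prefix:
  ∃t ∀z ∃v ∃x1 ∀s (C(z,z) ∨ Q(t) ∨ C(v,v) ∧ ¬Q(s) ∧ ¬C(s,x1))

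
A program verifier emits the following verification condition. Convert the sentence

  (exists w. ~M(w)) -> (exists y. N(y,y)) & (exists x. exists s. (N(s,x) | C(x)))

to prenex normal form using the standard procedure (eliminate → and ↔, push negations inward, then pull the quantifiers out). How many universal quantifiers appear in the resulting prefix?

1

First replace A → B with ¬A ∨ B.
  ~(exists w. ~M(w)) | (exists y. N(y,y)) & (exists x. exists s. (N(s,x) | C(x)))
Move each ¬ inward, flipping quantifiers it crosses:
  (forall w. M(w)) | (exists y. N(y,y)) & (exists x. exists s. (N(s,x) | C(x)))
All bound variables are already distinct, so no renaming is needed.
Pull the quantifiers to the front (each side's bound variable is not free in the other side):
  forall w. exists y. exists x. exists s. (M(w) | N(y,y) & (N(s,x) | C(x)))
The prefix is forall w exists y exists x exists s: 1 universal, 3 existential.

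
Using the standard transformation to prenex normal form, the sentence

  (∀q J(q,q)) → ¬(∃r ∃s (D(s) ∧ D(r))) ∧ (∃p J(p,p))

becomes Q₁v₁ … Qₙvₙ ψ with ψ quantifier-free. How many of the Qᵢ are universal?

2

Eliminate → and ↔ using ¬ and ∨.
  ¬(∀q J(q,q)) ∨ ¬(∃r ∃s (D(s) ∧ D(r))) ∧ (∃p J(p,p))
Move each ¬ inward, flipping quantifiers it crosses:
  (∃q ¬J(q,q)) ∨ (∀r ∀s (¬D(s) ∨ ¬D(r))) ∧ (∃p J(p,p))
All bound variables are already distinct, so no renaming is needed.
Pull the quantifiers to the front (each side's bound variable is not free in the other side):
  ∃q ∀r ∀s ∃p (¬J(q,q) ∨ (¬D(s) ∨ ¬D(r)) ∧ J(p,p))
The prefix is ∃q ∀r ∀s ∃p: 2 universal, 2 existential.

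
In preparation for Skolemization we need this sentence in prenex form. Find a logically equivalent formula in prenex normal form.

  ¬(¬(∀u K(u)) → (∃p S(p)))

∃u ∀p (¬K(u) ∧ ¬S(p))

Eliminate → and ↔ using ¬ and ∨.
  ¬(¬¬(∀u K(u)) ∨ (∃p S(p)))
Drive negations inward (¬∀x A ≡ ∃x ¬A, ¬∃x A ≡ ∀x ¬A, De Morgan for ∧/∨):
  (∃u ¬K(u)) ∧ (∀p ¬S(p))
Finally move all quantifiers to the prefix:
  ∃u ∀p (¬K(u) ∧ ¬S(p))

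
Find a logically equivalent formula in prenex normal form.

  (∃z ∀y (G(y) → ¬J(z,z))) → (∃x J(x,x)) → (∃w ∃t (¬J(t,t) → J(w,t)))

Eliminate → and ↔ using ¬ and ∨.
  ¬(∃z ∀y (¬G(y) ∨ ¬J(z,z))) ∨ ¬(∃x J(x,x)) ∨ (∃w ∃t (¬¬J(t,t) ∨ J(w,t)))
Push ¬ through the quantifiers and connectives to reach negation normal form:
  (∀z ∃y (G(y) ∧ J(z,z))) ∨ (∀x ¬J(x,x)) ∨ (∃w ∃t (J(t,t) ∨ J(w,t)))
Finally move all quantifiers to the prefix:
  ∀z ∃y ∀x ∃w ∃t (G(y) ∧ J(z,z) ∨ ¬J(x,x) ∨ J(t,t) ∨ J(w,t))

∀z ∃y ∀x ∃w ∃t (G(y) ∧ J(z,z) ∨ ¬J(x,x) ∨ J(t,t) ∨ J(w,t))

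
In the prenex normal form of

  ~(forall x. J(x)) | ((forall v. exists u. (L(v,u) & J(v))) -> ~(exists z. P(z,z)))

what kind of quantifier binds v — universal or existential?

existential

Eliminate → and ↔ using ¬ and ∨.
  ~(forall x. J(x)) | ~(forall v. exists u. (L(v,u) & J(v))) | ~(exists z. P(z,z))
Move each ¬ inward, flipping quantifiers it crosses:
  (exists x. ~J(x)) | (exists v. forall u. (~L(v,u) | ~J(v))) | (forall z. ~P(z,z))
Pull the quantifiers to the front (each side's bound variable is not free in the other side):
  exists x. exists v. forall u. forall z. (~J(x) | ~L(v,u) | ~J(v) | ~P(z,z))
The quantifier forall v sits under an odd number of negations (counting the antecedent side of each →), so it flips to exists v.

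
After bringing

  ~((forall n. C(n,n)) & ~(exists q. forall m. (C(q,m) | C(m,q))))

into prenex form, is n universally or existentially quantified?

existential

Move each ¬ inward, flipping quantifiers it crosses:
  (exists n. ~C(n,n)) | (exists q. forall m. (C(q,m) | C(m,q)))
All bound variables are already distinct, so no renaming is needed.
Pull the quantifiers to the front (each side's bound variable is not free in the other side):
  exists n. exists q. forall m. (~C(n,n) | C(q,m) | C(m,q))
The quantifier forall n sits under an odd number of negations, so it flips to exists n.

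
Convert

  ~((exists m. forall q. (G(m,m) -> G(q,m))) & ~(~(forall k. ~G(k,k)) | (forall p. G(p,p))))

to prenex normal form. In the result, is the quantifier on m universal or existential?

First replace A → B with ¬A ∨ B.
  ~((exists m. forall q. (~G(m,m) | G(q,m))) & ~(~(forall k. ~G(k,k)) | (forall p. G(p,p))))
Drive negations inward (¬∀x A ≡ ∃x ¬A, ¬∃x A ≡ ∀x ¬A, De Morgan for ∧/∨):
  (forall m. exists q. (G(m,m) & ~G(q,m))) | (exists k. G(k,k)) | (forall p. G(p,p))
All bound variables are already distinct, so no renaming is needed.
Extract every quantifier outward, since the variables are now distinct and don't occur free across branches:
  forall m. exists q. exists k. forall p. (G(m,m) & ~G(q,m) | G(k,k) | G(p,p))
The quantifier exists m sits under an odd number of negations (counting the antecedent side of each →), so it flips to forall m.

universal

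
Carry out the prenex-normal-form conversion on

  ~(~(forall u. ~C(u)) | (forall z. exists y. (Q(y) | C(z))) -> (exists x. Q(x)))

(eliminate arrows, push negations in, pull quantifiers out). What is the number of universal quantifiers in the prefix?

First replace A → B with ¬A ∨ B.
  ~(~(~(forall u. ~C(u)) | (forall z. exists y. (Q(y) | C(z)))) | (exists x. Q(x)))
Push ¬ through the quantifiers and connectives to reach negation normal form:
  ((exists u. C(u)) | (forall z. exists y. (Q(y) | C(z)))) & (forall x. ~Q(x))
All bound variables are already distinct, so no renaming is needed.
Extract every quantifier outward, since the variables are now distinct and don't occur free across branches:
  exists u. forall z. exists y. forall x. ((C(u) | Q(y) | C(z)) & ~Q(x))
The prefix is exists u forall z exists y forall x: 2 universal, 2 existential.

2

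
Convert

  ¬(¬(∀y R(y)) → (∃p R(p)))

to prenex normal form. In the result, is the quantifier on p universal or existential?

universal

First replace A → B with ¬A ∨ B.
  ¬(¬¬(∀y R(y)) ∨ (∃p R(p)))
Move each ¬ inward, flipping quantifiers it crosses:
  (∃y ¬R(y)) ∧ (∀p ¬R(p))
All bound variables are already distinct, so no renaming is needed.
Extract every quantifier outward, since the variables are now distinct and don't occur free across branches:
  ∃y ∀p (¬R(y) ∧ ¬R(p))
The quantifier ∃p sits under an odd number of negations (counting the antecedent side of each →), so it flips to ∀p.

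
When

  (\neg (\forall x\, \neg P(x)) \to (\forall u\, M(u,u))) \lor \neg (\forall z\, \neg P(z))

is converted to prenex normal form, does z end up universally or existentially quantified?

existential

Rewrite implications/biconditionals: A → B as ¬A ∨ B.
  \neg \neg (\forall x\, \neg P(x)) \lor (\forall u\, M(u,u)) \lor \neg (\forall z\, \neg P(z))
Move each ¬ inward, flipping quantifiers it crosses:
  (\forall x\, \neg P(x)) \lor (\forall u\, M(u,u)) \lor (\exists z\, P(z))
All bound variables are already distinct, so no renaming is needed.
Extract every quantifier outward, since the variables are now distinct and don't occur free across branches:
  \forall x\, \forall u\, \exists z\, (\neg P(x) \lor M(u,u) \lor P(z))
The quantifier \forall z sits under an odd number of negations (counting the antecedent side of each →), so it flips to \exists z.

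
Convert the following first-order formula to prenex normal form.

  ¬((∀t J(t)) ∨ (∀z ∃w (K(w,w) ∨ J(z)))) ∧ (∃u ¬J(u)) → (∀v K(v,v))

Rewrite implications/biconditionals: A → B as ¬A ∨ B.
  ¬(¬((∀t J(t)) ∨ (∀z ∃w (K(w,w) ∨ J(z)))) ∧ (∃u ¬J(u))) ∨ (∀v K(v,v))
Push ¬ through the quantifiers and connectives to reach negation normal form:
  (∀t J(t)) ∨ (∀z ∃w (K(w,w) ∨ J(z))) ∨ (∀u J(u)) ∨ (∀v K(v,v))
All bound variables are already distinct, so no renaming is needed.
Extract every quantifier outward, since the variables are now distinct and don't occur free across branches:
  ∀t ∀z ∃w ∀u ∀v (J(t) ∨ K(w,w) ∨ J(z) ∨ J(u) ∨ K(v,v))

∀t ∀z ∃w ∀u ∀v (J(t) ∨ K(w,w) ∨ J(z) ∨ J(u) ∨ K(v,v))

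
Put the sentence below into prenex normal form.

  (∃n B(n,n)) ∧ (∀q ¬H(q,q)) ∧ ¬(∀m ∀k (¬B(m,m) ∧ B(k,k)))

∃n ∀q ∃m ∃k (B(n,n) ∧ ¬H(q,q) ∧ (B(m,m) ∨ ¬B(k,k)))

Move each ¬ inward, flipping quantifiers it crosses:
  (∃n B(n,n)) ∧ (∀q ¬H(q,q)) ∧ (∃m ∃k (B(m,m) ∨ ¬B(k,k)))
Pull the quantifiers to the front (each side's bound variable is not free in the other side):
  ∃n ∀q ∃m ∃k (B(n,n) ∧ ¬H(q,q) ∧ (B(m,m) ∨ ¬B(k,k)))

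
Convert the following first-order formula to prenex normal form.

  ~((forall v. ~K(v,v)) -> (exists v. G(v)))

Rewrite implications/biconditionals: A → B as ¬A ∨ B.
  ~(~(forall v. ~K(v,v)) | (exists v. G(v)))
Move each ¬ inward, flipping quantifiers it crosses:
  (forall v. ~K(v,v)) & (forall v. ~G(v))
Standardize variables apart so no two quantifiers bind the same name: v↦s.
  (forall v. ~K(v,v)) & (forall s. ~G(s))
Finally move all quantifiers to the prefix:
  forall v. forall s. (~K(v,v) & ~G(s))

forall v. forall s. (~K(v,v) & ~G(s))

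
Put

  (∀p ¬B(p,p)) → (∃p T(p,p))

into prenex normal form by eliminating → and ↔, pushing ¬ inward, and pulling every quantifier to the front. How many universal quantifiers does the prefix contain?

0

Eliminate → and ↔ using ¬ and ∨.
  ¬(∀p ¬B(p,p)) ∨ (∃p T(p,p))
Move each ¬ inward, flipping quantifiers it crosses:
  (∃p B(p,p)) ∨ (∃p T(p,p))
Give each quantifier a distinct variable: p↦u.
  (∃p B(p,p)) ∨ (∃u T(u,u))
Extract every quantifier outward, since the variables are now distinct and don't occur free across branches:
  ∃p ∃u (B(p,p) ∨ T(u,u))
The prefix is ∃p ∃u: 0 universal, 2 existential.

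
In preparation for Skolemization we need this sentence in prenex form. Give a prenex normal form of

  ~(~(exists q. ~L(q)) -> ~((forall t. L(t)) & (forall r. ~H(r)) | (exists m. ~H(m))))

Rewrite implications/biconditionals: A → B as ¬A ∨ B.
  ~(~~(exists q. ~L(q)) | ~((forall t. L(t)) & (forall r. ~H(r)) | (exists m. ~H(m))))
Push ¬ through the quantifiers and connectives to reach negation normal form:
  (forall q. L(q)) & ((forall t. L(t)) & (forall r. ~H(r)) | (exists m. ~H(m)))
Extract every quantifier outward, since the variables are now distinct and don't occur free across branches:
  forall q. forall t. forall r. exists m. (L(q) & (L(t) & ~H(r) | ~H(m)))

forall q. forall t. forall r. exists m. (L(q) & (L(t) & ~H(r) | ~H(m)))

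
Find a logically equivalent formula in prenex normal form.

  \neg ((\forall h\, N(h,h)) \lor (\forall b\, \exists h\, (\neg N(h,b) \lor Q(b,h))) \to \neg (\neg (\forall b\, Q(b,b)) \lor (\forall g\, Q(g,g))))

Rewrite implications/biconditionals: A → B as ¬A ∨ B.
  \neg (\neg ((\forall h\, N(h,h)) \lor (\forall b\, \exists h\, (\neg N(h,b) \lor Q(b,h)))) \lor \neg (\neg (\forall b\, Q(b,b)) \lor (\forall g\, Q(g,g))))
Drive negations inward (¬∀x A ≡ ∃x ¬A, ¬∃x A ≡ ∀x ¬A, De Morgan for ∧/∨):
  ((\forall h\, N(h,h)) \lor (\forall b\, \exists h\, (\neg N(h,b) \lor Q(b,h)))) \land ((\exists b\, \neg Q(b,b)) \lor (\forall g\, Q(g,g)))
Standardize variables apart so no two quantifiers bind the same name: h↦u, b↦s.
  ((\forall h\, N(h,h)) \lor (\forall b\, \exists u\, (\neg N(u,b) \lor Q(b,u)))) \land ((\exists s\, \neg Q(s,s)) \lor (\forall g\, Q(g,g)))
Extract every quantifier outward, since the variables are now distinct and don't occur free across branches:
  \forall h\, \forall b\, \exists u\, \exists s\, \forall g\, ((N(h,h) \lor \neg N(u,b) \lor Q(b,u)) \land (\neg Q(s,s) \lor Q(g,g)))

\forall h\, \forall b\, \exists u\, \exists s\, \forall g\, ((N(h,h) \lor \neg N(u,b) \lor Q(b,u)) \land (\neg Q(s,s) \lor Q(g,g)))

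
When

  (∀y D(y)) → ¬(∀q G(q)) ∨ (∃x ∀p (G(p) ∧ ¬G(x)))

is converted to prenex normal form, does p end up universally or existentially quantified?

Eliminate → and ↔ using ¬ and ∨.
  ¬(∀y D(y)) ∨ ¬(∀q G(q)) ∨ (∃x ∀p (G(p) ∧ ¬G(x)))
Drive negations inward (¬∀x A ≡ ∃x ¬A, ¬∃x A ≡ ∀x ¬A, De Morgan for ∧/∨):
  (∃y ¬D(y)) ∨ (∃q ¬G(q)) ∨ (∃x ∀p (G(p) ∧ ¬G(x)))
All bound variables are already distinct, so no renaming is needed.
Finally move all quantifiers to the prefix:
  ∃y ∃q ∃x ∀p (¬D(y) ∨ ¬G(q) ∨ G(p) ∧ ¬G(x))
The quantifier ∀p sits under an even number of negations (counting the antecedent side of each →), so it remains universal.

universal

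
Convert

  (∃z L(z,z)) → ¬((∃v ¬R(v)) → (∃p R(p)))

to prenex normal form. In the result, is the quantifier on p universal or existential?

universal

Eliminate → and ↔ using ¬ and ∨.
  ¬(∃z L(z,z)) ∨ ¬(¬(∃v ¬R(v)) ∨ (∃p R(p)))
Move each ¬ inward, flipping quantifiers it crosses:
  (∀z ¬L(z,z)) ∨ (∃v ¬R(v)) ∧ (∀p ¬R(p))
All bound variables are already distinct, so no renaming is needed.
Pull the quantifiers to the front (each side's bound variable is not free in the other side):
  ∀z ∃v ∀p (¬L(z,z) ∨ ¬R(v) ∧ ¬R(p))
The quantifier ∃p sits under an odd number of negations (counting the antecedent side of each →), so it flips to ∀p.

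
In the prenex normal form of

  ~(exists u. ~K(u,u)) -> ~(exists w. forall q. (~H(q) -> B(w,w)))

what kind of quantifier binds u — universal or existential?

existential

Eliminate → and ↔ using ¬ and ∨.
  ~~(exists u. ~K(u,u)) | ~(exists w. forall q. (~~H(q) | B(w,w)))
Drive negations inward (¬∀x A ≡ ∃x ¬A, ¬∃x A ≡ ∀x ¬A, De Morgan for ∧/∨):
  (exists u. ~K(u,u)) | (forall w. exists q. (~H(q) & ~B(w,w)))
All bound variables are already distinct, so no renaming is needed.
Pull the quantifiers to the front (each side's bound variable is not free in the other side):
  exists u. forall w. exists q. (~K(u,u) | ~H(q) & ~B(w,w))
The quantifier exists u sits under an even number of negations (counting the antecedent side of each →), so it remains existential.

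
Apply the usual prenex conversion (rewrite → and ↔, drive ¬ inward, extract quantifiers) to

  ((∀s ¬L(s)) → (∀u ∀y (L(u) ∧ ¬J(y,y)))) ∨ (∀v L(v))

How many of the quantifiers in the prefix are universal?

First replace A → B with ¬A ∨ B.
  ¬(∀s ¬L(s)) ∨ (∀u ∀y (L(u) ∧ ¬J(y,y))) ∨ (∀v L(v))
Move each ¬ inward, flipping quantifiers it crosses:
  (∃s L(s)) ∨ (∀u ∀y (L(u) ∧ ¬J(y,y))) ∨ (∀v L(v))
All bound variables are already distinct, so no renaming is needed.
Finally move all quantifiers to the prefix:
  ∃s ∀u ∀y ∀v (L(s) ∨ L(u) ∧ ¬J(y,y) ∨ L(v))
The prefix is ∃s ∀u ∀y ∀v: 3 universal, 1 existential.

3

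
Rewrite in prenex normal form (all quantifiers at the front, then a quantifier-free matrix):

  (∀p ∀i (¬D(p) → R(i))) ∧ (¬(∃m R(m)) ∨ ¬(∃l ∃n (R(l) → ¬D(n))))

∀p ∀i ∀m ∀l ∀n ((D(p) ∨ R(i)) ∧ (¬R(m) ∨ R(l) ∧ D(n)))

Eliminate → and ↔ using ¬ and ∨.
  (∀p ∀i (¬¬D(p) ∨ R(i))) ∧ (¬(∃m R(m)) ∨ ¬(∃l ∃n (¬R(l) ∨ ¬D(n))))
Drive negations inward (¬∀x A ≡ ∃x ¬A, ¬∃x A ≡ ∀x ¬A, De Morgan for ∧/∨):
  (∀p ∀i (D(p) ∨ R(i))) ∧ ((∀m ¬R(m)) ∨ (∀l ∀n (R(l) ∧ D(n))))
All bound variables are already distinct, so no renaming is needed.
Pull the quantifiers to the front (each side's bound variable is not free in the other side):
  ∀p ∀i ∀m ∀l ∀n ((D(p) ∨ R(i)) ∧ (¬R(m) ∨ R(l) ∧ D(n)))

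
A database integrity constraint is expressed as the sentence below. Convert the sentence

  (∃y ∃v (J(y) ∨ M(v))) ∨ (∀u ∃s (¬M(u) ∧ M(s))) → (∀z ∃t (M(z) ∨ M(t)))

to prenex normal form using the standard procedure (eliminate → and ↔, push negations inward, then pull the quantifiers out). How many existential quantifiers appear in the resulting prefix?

2

Eliminate → and ↔ using ¬ and ∨.
  ¬((∃y ∃v (J(y) ∨ M(v))) ∨ (∀u ∃s (¬M(u) ∧ M(s)))) ∨ (∀z ∃t (M(z) ∨ M(t)))
Drive negations inward (¬∀x A ≡ ∃x ¬A, ¬∃x A ≡ ∀x ¬A, De Morgan for ∧/∨):
  (∀y ∀v (¬J(y) ∧ ¬M(v))) ∧ (∃u ∀s (M(u) ∨ ¬M(s))) ∨ (∀z ∃t (M(z) ∨ M(t)))
All bound variables are already distinct, so no renaming is needed.
Pull the quantifiers to the front (each side's bound variable is not free in the other side):
  ∀y ∀v ∃u ∀s ∀z ∃t (¬J(y) ∧ ¬M(v) ∧ (M(u) ∨ ¬M(s)) ∨ M(z) ∨ M(t))
The prefix is ∀y ∀v ∃u ∀s ∀z ∃t: 4 universal, 2 existential.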